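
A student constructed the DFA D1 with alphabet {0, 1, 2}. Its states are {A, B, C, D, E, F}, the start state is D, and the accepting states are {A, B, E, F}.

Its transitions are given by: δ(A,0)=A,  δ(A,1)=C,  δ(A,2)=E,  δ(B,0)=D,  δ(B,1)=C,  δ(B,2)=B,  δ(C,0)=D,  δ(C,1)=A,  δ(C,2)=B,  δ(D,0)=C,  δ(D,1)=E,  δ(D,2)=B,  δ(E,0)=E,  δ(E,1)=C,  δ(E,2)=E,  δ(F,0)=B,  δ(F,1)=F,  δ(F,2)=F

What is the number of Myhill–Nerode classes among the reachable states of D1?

3

First remove the unreachable states {F}; 5 states remain.
Initial partition by acceptance: {A,B,E} | {C,D}.
Split {A,B,E} by δ(·,0) → {A,E} and {B}.
The partition is now stable with 3 blocks: {A,E} | {C,D} | {B}.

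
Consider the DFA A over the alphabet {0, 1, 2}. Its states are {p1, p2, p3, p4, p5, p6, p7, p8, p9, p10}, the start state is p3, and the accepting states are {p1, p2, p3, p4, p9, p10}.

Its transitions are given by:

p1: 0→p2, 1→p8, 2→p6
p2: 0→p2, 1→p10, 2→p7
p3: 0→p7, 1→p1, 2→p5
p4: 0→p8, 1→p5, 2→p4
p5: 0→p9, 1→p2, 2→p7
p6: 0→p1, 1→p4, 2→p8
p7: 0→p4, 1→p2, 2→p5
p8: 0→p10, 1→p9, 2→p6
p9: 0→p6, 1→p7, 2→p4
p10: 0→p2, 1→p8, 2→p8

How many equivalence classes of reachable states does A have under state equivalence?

6

All states are reachable from the start state.
P0 = {p1,p2,p3,p4,p9,p10} | {p5,p6,p7,p8}.
Refine {p1,p2,p3,p4,p9,p10} on symbol 0: members go to different blocks, giving {p1,p2,p10} and {p3,p4,p9}.
Refine {p1,p2,p10} on symbol 1: members go to different blocks, giving {p1,p10} and {p2}.
On input 0, block {p5,p6,p7,p8} splits into {p5,p7} and {p6,p8}.
On input 0, block {p3,p4,p9} splits into {p4,p9} and {p3}.
No further refinement is possible. Final partition (6 blocks): {p1,p10} | {p5,p7} | {p4,p9} | {p2} | {p6,p8} | {p3}.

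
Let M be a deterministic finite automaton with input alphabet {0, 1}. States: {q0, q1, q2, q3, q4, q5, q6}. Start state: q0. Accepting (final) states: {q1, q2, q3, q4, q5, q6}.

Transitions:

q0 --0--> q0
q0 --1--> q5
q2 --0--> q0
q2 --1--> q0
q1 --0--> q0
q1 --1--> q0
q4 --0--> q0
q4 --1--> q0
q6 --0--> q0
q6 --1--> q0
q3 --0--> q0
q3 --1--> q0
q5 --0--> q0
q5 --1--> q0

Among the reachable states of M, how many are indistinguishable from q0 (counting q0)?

1

Reachable states from the start: {q0,q5}. Unreachable: {q1,q2,q3,q4,q6} — drop them.
Initial partition by acceptance: {q5} | {q0}.
No further refinement is possible. Final partition (2 blocks): {q5} | {q0}.
The equivalence class containing q0 is {q0}, of size 1.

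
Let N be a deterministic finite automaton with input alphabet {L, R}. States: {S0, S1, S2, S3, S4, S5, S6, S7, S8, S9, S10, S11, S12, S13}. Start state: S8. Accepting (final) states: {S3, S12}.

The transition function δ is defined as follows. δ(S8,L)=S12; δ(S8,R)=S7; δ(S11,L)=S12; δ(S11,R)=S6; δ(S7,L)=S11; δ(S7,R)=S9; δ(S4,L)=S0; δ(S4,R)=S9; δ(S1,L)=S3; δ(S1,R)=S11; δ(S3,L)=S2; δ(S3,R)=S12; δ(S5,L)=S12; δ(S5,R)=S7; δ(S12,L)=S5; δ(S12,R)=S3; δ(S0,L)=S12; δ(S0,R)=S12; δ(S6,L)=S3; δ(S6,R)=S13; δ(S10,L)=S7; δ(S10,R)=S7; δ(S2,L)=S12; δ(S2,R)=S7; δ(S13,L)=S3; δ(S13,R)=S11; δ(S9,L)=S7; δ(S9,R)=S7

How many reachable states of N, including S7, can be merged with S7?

1

States {S0,S1,S4,S10} cannot be reached from the start state, so discard them.
Initial partition by acceptance: {S3,S12} | {S2,S5,S6,S7,S8,S9,S11,S13}.
Split {S2,S5,S6,S7,S8,S9,S11,S13} by δ(·,L) → {S2,S5,S6,S8,S11,S13} and {S7,S9}.
Refine {S2,S5,S6,S8,S11,S13} on symbol R: members go to different blocks, giving {S2,S5,S8} and {S6,S11,S13}.
Refine {S7,S9} on symbol L: members go to different blocks, giving {S7} and {S9}.
Stable partition: {S3,S12} | {S2,S5,S8} | {S7} | {S6,S11,S13} | {S9} — 5 equivalence classes.
The equivalence class containing S7 is {S7}, of size 1.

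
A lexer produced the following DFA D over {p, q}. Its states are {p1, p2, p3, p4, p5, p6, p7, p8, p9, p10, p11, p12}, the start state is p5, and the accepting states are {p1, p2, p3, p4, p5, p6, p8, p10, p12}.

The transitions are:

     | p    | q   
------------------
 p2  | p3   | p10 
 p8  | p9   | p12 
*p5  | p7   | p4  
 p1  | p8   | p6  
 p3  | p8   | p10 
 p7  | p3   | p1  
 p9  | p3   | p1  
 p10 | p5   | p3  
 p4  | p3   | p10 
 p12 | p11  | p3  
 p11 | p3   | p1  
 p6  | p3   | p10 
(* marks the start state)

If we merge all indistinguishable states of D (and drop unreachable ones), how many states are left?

8

First remove the unreachable states {p2}; 11 states remain.
Initial partition by acceptance: {p1,p3,p4,p5,p6,p8,p10,p12} | {p7,p9,p11}.
Refine {p1,p3,p4,p5,p6,p8,p10,p12} on symbol p: members go to different blocks, giving {p1,p3,p4,p6,p10} and {p5,p8,p12}.
On input p, block {p1,p3,p4,p6,p10} splits into {p1,p3,p10} and {p4,p6}.
Split {p1,p3,p10} by δ(·,q) → {p3,p10} and {p1}.
Refine {p5,p8,p12} on symbol q: members go to different blocks, giving {p5} and {p8} and {p12}.
On input p, block {p3,p10} splits into {p3} and {p10}.
The partition is now stable with 8 blocks: {p3} | {p7,p9,p11} | {p5} | {p4,p6} | {p1} | {p8} | {p12} | {p10}.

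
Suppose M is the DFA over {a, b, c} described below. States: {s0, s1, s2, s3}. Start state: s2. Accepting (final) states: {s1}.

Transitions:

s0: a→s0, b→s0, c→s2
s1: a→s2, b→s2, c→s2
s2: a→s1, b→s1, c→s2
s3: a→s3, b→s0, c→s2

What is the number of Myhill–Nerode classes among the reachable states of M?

First remove the unreachable states {s0,s3}; 2 states remain.
P0 = {s1} | {s2}.
Stable partition: {s1} | {s2} — 2 equivalence classes.

2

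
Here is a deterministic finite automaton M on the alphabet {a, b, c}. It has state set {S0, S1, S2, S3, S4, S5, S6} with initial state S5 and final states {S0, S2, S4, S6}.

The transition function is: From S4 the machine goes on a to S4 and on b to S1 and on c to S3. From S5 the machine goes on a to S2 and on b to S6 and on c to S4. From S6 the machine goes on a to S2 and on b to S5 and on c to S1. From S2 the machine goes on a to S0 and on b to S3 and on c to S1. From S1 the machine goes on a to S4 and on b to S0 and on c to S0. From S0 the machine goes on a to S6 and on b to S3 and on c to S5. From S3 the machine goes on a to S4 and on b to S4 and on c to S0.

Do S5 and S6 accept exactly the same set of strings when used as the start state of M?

All states are reachable from the start state.
P0 = {S0,S2,S4,S6} | {S1,S3,S5}.
No further refinement is possible. Final partition (2 blocks): {S0,S2,S4,S6} | {S1,S3,S5}.
S5 and S6 end up in different blocks, so they are distinguishable. For instance, the string 'ε' is accepted from only S6.

No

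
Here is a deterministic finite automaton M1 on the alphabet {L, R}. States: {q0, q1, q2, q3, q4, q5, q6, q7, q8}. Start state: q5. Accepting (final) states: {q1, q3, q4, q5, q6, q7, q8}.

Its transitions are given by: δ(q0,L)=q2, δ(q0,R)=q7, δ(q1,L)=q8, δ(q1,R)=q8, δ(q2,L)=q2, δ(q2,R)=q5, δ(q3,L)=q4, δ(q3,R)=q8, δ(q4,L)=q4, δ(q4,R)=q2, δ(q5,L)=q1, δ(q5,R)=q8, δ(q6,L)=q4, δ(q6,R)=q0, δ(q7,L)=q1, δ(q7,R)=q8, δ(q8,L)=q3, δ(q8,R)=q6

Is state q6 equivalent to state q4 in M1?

Every state is reachable, so we keep all 9.
Initial partition by acceptance: {q1,q3,q4,q5,q6,q7,q8} | {q0,q2}.
Split {q1,q3,q4,q5,q6,q7,q8} by δ(·,R) → {q1,q3,q5,q7,q8} and {q4,q6}.
On input L, block {q1,q3,q5,q7,q8} splits into {q1,q5,q7,q8} and {q3}.
Split {q1,q5,q7,q8} by δ(·,L) → {q1,q5,q7} and {q8}.
On input L, block {q1,q5,q7} splits into {q5,q7} and {q1}.
The partition is now stable with 6 blocks: {q5,q7} | {q0,q2} | {q4,q6} | {q3} | {q8} | {q1}.
q6 and q4 lie in the same block of the stable partition, so they are equivalent — no string distinguishes them.

Yes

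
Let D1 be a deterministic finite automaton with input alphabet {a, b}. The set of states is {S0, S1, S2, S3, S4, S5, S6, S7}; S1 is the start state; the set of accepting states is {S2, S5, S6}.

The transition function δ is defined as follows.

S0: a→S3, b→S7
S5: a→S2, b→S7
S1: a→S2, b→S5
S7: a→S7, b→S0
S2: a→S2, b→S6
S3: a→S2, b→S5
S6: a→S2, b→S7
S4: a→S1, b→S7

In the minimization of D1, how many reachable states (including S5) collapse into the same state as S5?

Reachable states from the start: {S0,S1,S2,S3,S5,S6,S7}. Unreachable: {S4} — drop them.
P0 = {S2,S5,S6} | {S0,S1,S3,S7}.
Split {S2,S5,S6} by δ(·,b) → {S5,S6} and {S2}.
On input a, block {S0,S1,S3,S7} splits into {S0,S7} and {S1,S3}.
Split {S0,S7} by δ(·,a) → {S0} and {S7}.
Stable partition: {S5,S6} | {S0} | {S2} | {S1,S3} | {S7} — 5 equivalence classes.
State S5 belongs to the block {S5,S6}, which has 2 states.

2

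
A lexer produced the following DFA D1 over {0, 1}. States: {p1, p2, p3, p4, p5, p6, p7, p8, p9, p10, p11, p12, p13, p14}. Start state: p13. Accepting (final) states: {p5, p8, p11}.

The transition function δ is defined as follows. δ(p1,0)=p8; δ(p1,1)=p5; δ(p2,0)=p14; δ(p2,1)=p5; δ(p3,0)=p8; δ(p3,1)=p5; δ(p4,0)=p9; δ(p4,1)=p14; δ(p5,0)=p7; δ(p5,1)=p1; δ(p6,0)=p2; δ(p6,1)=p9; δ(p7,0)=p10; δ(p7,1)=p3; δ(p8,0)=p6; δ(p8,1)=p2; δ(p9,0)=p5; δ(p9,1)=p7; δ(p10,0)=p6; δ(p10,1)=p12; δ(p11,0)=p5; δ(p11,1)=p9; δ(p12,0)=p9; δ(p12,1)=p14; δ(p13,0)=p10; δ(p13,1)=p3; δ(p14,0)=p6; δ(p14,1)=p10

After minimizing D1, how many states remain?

10

States {p4,p11} cannot be reached from the start state, so discard them.
Initial partition by acceptance: {p5,p8} | {p1,p2,p3,p6,p7,p9,p10,p12,p13,p14}.
On input 0, block {p1,p2,p3,p6,p7,p9,p10,p12,p13,p14} splits into {p2,p6,p7,p10,p12,p13,p14} and {p1,p3,p9}.
Refine {p5,p8} on symbol 1: members go to different blocks, giving {p5} and {p8}.
Split {p2,p6,p7,p10,p12,p13,p14} by δ(·,0) → {p2,p6,p7,p10,p13,p14} and {p12}.
Split {p2,p6,p7,p10,p13,p14} by δ(·,1) → {p6,p7,p13} and {p2} and {p10} and {p14}.
Split {p6,p7,p13} by δ(·,0) → {p7,p13} and {p6}.
Refine {p1,p3,p9} on symbol 0: members go to different blocks, giving {p1,p3} and {p9}.
The partition is now stable with 10 blocks: {p5} | {p7,p13} | {p1,p3} | {p8} | {p12} | {p2} | {p10} | {p14} | {p6} | {p9}.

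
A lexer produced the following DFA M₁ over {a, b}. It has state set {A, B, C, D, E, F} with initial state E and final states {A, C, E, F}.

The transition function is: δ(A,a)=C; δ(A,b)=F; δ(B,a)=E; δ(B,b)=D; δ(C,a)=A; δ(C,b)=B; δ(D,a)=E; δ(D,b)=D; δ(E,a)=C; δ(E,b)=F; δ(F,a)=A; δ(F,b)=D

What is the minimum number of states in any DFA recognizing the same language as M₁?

3

Initial partition by acceptance: {A,C,E,F} | {B,D}.
Split {A,C,E,F} by δ(·,b) → {A,E} and {C,F}.
No further refinement is possible. Final partition (3 blocks): {A,E} | {B,D} | {C,F}.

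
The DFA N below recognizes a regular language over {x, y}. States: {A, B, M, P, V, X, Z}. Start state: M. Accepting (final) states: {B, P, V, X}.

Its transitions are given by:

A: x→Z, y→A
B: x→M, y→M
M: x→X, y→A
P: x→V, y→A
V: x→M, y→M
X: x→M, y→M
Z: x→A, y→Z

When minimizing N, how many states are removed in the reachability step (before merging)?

3

BFS from M reaches {A, M, X, Z}; the 3 state(s) B, P, V are never visited.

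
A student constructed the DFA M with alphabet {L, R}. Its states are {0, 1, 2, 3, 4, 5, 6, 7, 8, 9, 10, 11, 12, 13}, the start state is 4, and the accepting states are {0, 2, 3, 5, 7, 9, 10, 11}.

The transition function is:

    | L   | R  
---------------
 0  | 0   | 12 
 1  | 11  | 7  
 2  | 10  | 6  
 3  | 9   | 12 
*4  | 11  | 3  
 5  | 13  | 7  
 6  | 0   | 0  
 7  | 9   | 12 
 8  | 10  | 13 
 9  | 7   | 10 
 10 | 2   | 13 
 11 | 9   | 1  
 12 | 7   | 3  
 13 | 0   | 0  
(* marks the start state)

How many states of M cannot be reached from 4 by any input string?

2

Starting at 4 and following transitions, the reachable set is {0, 1, 2, 3, 4, 6, 7, 9, 10, 11, 12, 13}. That leaves 5, 8 unreachable — 2 in total.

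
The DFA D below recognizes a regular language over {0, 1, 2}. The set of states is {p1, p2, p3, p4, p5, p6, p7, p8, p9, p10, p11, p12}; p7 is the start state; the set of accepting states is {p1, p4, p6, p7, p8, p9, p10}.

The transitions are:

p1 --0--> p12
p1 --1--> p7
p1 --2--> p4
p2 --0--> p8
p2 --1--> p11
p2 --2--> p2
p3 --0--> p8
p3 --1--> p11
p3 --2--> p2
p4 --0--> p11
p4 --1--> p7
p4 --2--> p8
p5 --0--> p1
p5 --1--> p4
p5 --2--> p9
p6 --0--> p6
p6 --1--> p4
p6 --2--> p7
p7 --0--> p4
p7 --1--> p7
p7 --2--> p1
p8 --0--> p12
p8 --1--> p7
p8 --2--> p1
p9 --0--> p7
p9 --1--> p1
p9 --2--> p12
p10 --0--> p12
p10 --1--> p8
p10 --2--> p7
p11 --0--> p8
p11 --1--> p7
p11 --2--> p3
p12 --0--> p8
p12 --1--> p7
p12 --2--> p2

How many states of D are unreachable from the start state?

4

BFS from p7 reaches {p1, p2, p3, p4, p7, p8, p11, p12}; the 4 state(s) p5, p6, p9, p10 are never visited.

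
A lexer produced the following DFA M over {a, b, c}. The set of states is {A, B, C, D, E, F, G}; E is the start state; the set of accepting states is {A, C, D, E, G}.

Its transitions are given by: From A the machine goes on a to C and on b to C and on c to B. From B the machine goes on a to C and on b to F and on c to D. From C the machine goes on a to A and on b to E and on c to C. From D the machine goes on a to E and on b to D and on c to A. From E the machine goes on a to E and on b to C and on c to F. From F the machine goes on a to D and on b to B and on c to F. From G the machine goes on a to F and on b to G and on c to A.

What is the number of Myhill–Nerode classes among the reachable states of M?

Reachable states from the start: {A,B,C,D,E,F}. Unreachable: {G} — drop them.
Start with accepting vs non-accepting: {A,C,D,E} | {B,F}.
Refine {A,C,D,E} on symbol c: members go to different blocks, giving {A,E} and {C,D}.
Split {A,E} by δ(·,a) → {A} and {E}.
On input c, block {B,F} splits into {B} and {F}.
Refine {C,D} on symbol a: members go to different blocks, giving {C} and {D}.
No further refinement is possible. Final partition (6 blocks): {A} | {B} | {C} | {E} | {F} | {D}.

6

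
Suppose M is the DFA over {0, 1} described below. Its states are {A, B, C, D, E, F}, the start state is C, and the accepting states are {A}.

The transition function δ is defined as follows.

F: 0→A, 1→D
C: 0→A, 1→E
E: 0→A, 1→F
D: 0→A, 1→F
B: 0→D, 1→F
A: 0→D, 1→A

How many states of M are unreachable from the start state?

1

Starting at C and following transitions, the reachable set is {A, C, D, E, F}. That leaves B unreachable — 1 in total.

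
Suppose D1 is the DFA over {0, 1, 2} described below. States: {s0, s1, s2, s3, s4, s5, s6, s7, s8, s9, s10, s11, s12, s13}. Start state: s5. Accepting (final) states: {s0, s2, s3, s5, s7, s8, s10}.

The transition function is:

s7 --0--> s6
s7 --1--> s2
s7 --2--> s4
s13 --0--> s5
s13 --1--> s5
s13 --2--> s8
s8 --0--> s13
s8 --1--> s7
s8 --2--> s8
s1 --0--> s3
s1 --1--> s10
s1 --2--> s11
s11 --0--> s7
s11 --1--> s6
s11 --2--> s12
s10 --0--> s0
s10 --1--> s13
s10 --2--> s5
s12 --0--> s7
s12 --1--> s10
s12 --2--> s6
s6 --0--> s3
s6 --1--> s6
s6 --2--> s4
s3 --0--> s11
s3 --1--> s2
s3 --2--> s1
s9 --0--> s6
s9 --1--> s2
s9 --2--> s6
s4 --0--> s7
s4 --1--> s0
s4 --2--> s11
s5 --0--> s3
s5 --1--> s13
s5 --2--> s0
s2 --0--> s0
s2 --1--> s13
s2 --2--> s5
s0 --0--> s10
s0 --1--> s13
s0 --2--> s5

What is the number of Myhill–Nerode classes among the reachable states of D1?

First remove the unreachable states {s9}; 13 states remain.
Start with accepting vs non-accepting: {s0,s2,s3,s5,s7,s8,s10} | {s1,s4,s6,s11,s12,s13}.
On input 0, block {s0,s2,s3,s5,s7,s8,s10} splits into {s0,s2,s5,s10} and {s3,s7,s8}.
Split {s0,s2,s5,s10} by δ(·,0) → {s0,s2,s10} and {s5}.
Split {s1,s4,s6,s11,s12,s13} by δ(·,0) → {s1,s4,s6,s11,s12} and {s13}.
Split {s1,s4,s6,s11,s12} by δ(·,1) → {s1,s4,s12} and {s6,s11}.
Refine {s3,s7,s8} on symbol 0: members go to different blocks, giving {s3,s7} and {s8}.
The partition is now stable with 7 blocks: {s0,s2,s10} | {s1,s4,s12} | {s3,s7} | {s5} | {s13} | {s6,s11} | {s8}.

7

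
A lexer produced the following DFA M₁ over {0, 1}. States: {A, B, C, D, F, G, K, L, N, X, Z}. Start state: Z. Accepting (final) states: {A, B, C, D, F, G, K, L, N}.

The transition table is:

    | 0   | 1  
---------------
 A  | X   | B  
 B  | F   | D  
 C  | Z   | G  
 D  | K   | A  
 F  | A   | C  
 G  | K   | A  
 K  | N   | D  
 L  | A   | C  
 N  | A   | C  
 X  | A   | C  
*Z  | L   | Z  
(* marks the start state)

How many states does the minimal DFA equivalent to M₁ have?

7

All states are reachable from the start state.
Start with accepting vs non-accepting: {A,B,C,D,F,G,K,L,N} | {X,Z}.
Split {A,B,C,D,F,G,K,L,N} by δ(·,0) → {B,D,F,G,K,L,N} and {A,C}.
Split {B,D,F,G,K,L,N} by δ(·,0) → {B,D,G,K} and {F,L,N}.
Split {B,D,G,K} by δ(·,0) → {B,K} and {D,G}.
Split {X,Z} by δ(·,0) → {Z} and {X}.
Split {A,C} by δ(·,0) → {A} and {C}.
The partition is now stable with 7 blocks: {B,K} | {Z} | {A} | {F,L,N} | {D,G} | {X} | {C}.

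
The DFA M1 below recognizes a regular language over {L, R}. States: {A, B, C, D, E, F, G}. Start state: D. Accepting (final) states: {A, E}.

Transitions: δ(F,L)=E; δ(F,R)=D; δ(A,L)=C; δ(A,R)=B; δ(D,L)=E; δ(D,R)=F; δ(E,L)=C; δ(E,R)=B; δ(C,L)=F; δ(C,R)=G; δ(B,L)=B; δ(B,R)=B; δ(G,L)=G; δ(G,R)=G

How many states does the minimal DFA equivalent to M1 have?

4

States {A} cannot be reached from the start state, so discard them.
Initial partition by acceptance: {E} | {B,C,D,F,G}.
Refine {B,C,D,F,G} on symbol L: members go to different blocks, giving {B,C,G} and {D,F}.
Refine {B,C,G} on symbol L: members go to different blocks, giving {B,G} and {C}.
The partition is now stable with 4 blocks: {E} | {B,G} | {D,F} | {C}.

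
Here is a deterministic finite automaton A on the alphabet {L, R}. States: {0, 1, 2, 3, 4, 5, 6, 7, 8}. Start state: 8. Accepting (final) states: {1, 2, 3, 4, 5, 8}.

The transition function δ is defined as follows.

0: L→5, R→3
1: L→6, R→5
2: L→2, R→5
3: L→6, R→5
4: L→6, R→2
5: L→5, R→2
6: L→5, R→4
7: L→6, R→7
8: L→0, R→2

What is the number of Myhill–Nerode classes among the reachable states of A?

First remove the unreachable states {1,7}; 7 states remain.
Start with accepting vs non-accepting: {2,3,4,5,8} | {0,6}.
Refine {2,3,4,5,8} on symbol L: members go to different blocks, giving {3,4,8} and {2,5}.
Stable partition: {3,4,8} | {0,6} | {2,5} — 3 equivalence classes.

3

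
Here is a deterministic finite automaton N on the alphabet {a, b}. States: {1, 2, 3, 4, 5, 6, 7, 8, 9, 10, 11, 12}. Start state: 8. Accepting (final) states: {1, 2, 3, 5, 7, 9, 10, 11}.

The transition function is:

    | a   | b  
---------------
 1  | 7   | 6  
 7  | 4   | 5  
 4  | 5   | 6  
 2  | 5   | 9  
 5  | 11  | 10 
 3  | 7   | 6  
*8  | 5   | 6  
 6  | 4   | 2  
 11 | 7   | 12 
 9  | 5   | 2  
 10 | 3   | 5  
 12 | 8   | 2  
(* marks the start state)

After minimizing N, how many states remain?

States {1} cannot be reached from the start state, so discard them.
Start with accepting vs non-accepting: {2,3,5,7,9,10,11} | {4,6,8,12}.
Refine {2,3,5,7,9,10,11} on symbol a: members go to different blocks, giving {2,3,5,9,10,11} and {7}.
Split {2,3,5,9,10,11} by δ(·,a) → {2,5,9,10} and {3,11}.
Split {2,5,9,10} by δ(·,a) → {2,9} and {5,10}.
Split {4,6,8,12} by δ(·,a) → {4,8} and {6,12}.
The partition is now stable with 6 blocks: {2,9} | {4,8} | {7} | {3,11} | {5,10} | {6,12}.

6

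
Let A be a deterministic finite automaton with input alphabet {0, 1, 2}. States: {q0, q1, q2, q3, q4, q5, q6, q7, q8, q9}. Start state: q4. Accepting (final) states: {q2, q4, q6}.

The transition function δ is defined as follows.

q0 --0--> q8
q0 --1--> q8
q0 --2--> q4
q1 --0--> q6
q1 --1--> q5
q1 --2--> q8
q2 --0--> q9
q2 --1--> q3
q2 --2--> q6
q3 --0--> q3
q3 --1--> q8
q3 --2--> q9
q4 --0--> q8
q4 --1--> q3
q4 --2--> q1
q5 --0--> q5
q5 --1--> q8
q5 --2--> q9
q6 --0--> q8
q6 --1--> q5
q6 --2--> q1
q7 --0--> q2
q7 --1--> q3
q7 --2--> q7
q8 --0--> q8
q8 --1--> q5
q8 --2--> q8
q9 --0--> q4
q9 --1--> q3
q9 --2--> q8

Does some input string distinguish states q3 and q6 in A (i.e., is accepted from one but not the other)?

Yes

Reachable states from the start: {q1,q3,q4,q5,q6,q8,q9}. Unreachable: {q0,q2,q7} — drop them.
Start with accepting vs non-accepting: {q4,q6} | {q1,q3,q5,q8,q9}.
On input 0, block {q1,q3,q5,q8,q9} splits into {q3,q5,q8} and {q1,q9}.
Refine {q3,q5,q8} on symbol 2: members go to different blocks, giving {q3,q5} and {q8}.
Stable partition: {q4,q6} | {q3,q5} | {q1,q9} | {q8} — 4 equivalence classes.
q3 and q6 end up in different blocks, so they are distinguishable. For instance, the string 'ε' is accepted from only q6.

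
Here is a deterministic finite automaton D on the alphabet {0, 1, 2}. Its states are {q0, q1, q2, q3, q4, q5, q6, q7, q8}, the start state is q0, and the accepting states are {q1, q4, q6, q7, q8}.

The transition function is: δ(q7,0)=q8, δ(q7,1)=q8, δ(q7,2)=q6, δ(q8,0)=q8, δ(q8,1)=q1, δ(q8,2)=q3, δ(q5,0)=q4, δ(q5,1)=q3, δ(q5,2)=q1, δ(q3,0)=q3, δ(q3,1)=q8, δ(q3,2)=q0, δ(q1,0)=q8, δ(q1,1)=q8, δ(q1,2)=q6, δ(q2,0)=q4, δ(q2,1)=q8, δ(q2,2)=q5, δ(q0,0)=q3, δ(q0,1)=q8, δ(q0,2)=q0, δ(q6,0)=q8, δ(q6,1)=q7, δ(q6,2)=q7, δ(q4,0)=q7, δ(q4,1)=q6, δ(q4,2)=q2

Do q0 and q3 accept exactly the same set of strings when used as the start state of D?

States {q2,q4,q5} cannot be reached from the start state, so discard them.
P0 = {q1,q6,q7,q8} | {q0,q3}.
Split {q1,q6,q7,q8} by δ(·,2) → {q1,q6,q7} and {q8}.
On input 1, block {q1,q6,q7} splits into {q1,q7} and {q6}.
No further refinement is possible. Final partition (4 blocks): {q1,q7} | {q0,q3} | {q8} | {q6}.
q0 and q3 lie in the same block of the stable partition, so they are equivalent — no string distinguishes them.

Yes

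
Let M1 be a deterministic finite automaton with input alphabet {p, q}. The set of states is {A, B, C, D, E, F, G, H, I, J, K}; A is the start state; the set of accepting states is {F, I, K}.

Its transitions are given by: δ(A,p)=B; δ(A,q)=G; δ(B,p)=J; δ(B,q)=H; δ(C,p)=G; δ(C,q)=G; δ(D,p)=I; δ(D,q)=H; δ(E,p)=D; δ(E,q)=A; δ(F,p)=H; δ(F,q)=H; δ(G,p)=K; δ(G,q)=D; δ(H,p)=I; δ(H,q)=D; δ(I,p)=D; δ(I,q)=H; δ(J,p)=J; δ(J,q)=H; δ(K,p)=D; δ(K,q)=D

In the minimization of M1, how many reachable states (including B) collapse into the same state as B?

Reachable states from the start: {A,B,D,G,H,I,J,K}. Unreachable: {C,E,F} — drop them.
P0 = {I,K} | {A,B,D,G,H,J}.
Refine {A,B,D,G,H,J} on symbol p: members go to different blocks, giving {A,B,J} and {D,G,H}.
No further refinement is possible. Final partition (3 blocks): {I,K} | {A,B,J} | {D,G,H}.
State B belongs to the block {A,B,J}, which has 3 states.

3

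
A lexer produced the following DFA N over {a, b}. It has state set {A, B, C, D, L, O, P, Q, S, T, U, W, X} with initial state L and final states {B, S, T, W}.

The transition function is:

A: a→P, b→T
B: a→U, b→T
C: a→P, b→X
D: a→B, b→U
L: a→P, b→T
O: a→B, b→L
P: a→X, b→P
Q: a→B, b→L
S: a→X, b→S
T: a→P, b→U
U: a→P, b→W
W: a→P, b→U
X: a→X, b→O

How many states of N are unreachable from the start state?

Starting at L and following transitions, the reachable set is {B, L, O, P, T, U, W, X}. That leaves A, C, D, Q, S unreachable — 5 in total.

5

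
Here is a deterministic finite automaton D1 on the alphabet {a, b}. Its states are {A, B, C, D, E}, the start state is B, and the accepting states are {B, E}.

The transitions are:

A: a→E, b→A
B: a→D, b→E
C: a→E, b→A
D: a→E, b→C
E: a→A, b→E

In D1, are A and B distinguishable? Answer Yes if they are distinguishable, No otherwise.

Every state is reachable, so we keep all 5.
Initial partition by acceptance: {B,E} | {A,C,D}.
Stable partition: {B,E} | {A,C,D} — 2 equivalence classes.
A and B end up in different blocks, so they are distinguishable. For instance, the string 'ε' is accepted from only B.

Yes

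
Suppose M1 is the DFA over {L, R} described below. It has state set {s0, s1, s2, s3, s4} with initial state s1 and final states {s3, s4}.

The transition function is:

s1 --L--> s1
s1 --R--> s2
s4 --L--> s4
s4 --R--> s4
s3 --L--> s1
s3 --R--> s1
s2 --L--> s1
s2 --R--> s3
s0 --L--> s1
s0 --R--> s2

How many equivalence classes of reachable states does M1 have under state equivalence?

Reachable states from the start: {s1,s2,s3}. Unreachable: {s0,s4} — drop them.
P0 = {s3} | {s1,s2}.
Split {s1,s2} by δ(·,R) → {s1} and {s2}.
The partition is now stable with 3 blocks: {s3} | {s1} | {s2}.

3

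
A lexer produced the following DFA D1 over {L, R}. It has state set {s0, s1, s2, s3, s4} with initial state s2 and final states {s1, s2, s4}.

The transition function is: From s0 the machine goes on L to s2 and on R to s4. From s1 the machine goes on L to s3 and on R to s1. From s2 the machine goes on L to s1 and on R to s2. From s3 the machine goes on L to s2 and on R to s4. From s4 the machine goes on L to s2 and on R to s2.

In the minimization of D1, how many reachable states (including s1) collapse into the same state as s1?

1

Reachable states from the start: {s1,s2,s3,s4}. Unreachable: {s0} — drop them.
P0 = {s1,s2,s4} | {s3}.
On input L, block {s1,s2,s4} splits into {s2,s4} and {s1}.
Split {s2,s4} by δ(·,L) → {s2} and {s4}.
Stable partition: {s2} | {s3} | {s1} | {s4} — 4 equivalence classes.
State s1 belongs to the block {s1}, which has 1 states.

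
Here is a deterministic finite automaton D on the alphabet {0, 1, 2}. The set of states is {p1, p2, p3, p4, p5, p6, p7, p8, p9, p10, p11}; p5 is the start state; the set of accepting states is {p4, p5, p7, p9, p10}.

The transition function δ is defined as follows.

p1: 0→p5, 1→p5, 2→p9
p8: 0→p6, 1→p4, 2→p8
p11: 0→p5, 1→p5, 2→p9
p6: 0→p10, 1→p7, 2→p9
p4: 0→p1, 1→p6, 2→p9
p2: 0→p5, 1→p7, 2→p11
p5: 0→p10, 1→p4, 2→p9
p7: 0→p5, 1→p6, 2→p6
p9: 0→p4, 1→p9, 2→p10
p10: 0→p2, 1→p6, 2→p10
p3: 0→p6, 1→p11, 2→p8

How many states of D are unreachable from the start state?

Starting at p5 and following transitions, the reachable set is {p1, p2, p4, p5, p6, p7, p9, p10, p11}. That leaves p3, p8 unreachable — 2 in total.

2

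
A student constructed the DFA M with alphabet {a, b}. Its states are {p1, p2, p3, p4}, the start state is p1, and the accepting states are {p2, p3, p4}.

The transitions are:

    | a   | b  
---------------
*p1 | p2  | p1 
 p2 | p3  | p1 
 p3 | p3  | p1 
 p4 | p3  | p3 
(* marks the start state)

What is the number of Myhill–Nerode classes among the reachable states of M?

States {p4} cannot be reached from the start state, so discard them.
Start with accepting vs non-accepting: {p2,p3} | {p1}.
Stable partition: {p2,p3} | {p1} — 2 equivalence classes.

2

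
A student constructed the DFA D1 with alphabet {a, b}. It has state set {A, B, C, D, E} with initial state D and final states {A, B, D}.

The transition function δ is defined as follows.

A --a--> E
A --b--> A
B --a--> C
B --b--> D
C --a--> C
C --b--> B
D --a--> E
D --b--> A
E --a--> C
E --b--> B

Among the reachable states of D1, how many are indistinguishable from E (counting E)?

2

Every state is reachable, so we keep all 5.
Initial partition by acceptance: {A,B,D} | {C,E}.
No further refinement is possible. Final partition (2 blocks): {A,B,D} | {C,E}.
State E belongs to the block {C,E}, which has 2 states.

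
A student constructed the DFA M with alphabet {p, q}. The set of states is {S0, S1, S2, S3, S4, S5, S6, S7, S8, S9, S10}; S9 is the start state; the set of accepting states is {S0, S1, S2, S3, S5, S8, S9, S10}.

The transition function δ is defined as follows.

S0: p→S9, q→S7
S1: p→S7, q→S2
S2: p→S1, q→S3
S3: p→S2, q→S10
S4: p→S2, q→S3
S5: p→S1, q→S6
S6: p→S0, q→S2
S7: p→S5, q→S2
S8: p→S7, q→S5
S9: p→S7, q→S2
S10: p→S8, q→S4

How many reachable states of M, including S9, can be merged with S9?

Initial partition by acceptance: {S0,S1,S2,S3,S5,S8,S9,S10} | {S4,S6,S7}.
Split {S0,S1,S2,S3,S5,S8,S9,S10} by δ(·,p) → {S0,S2,S3,S5,S10} and {S1,S8,S9}.
On input p, block {S0,S2,S3,S5,S10} splits into {S0,S2,S5,S10} and {S3}.
Refine {S0,S2,S5,S10} on symbol q: members go to different blocks, giving {S0,S5,S10} and {S2}.
On input p, block {S4,S6,S7} splits into {S6,S7} and {S4}.
Refine {S0,S5,S10} on symbol q: members go to different blocks, giving {S0,S5} and {S10}.
Split {S1,S8,S9} by δ(·,q) → {S1,S9} and {S8}.
The partition is now stable with 8 blocks: {S0,S5} | {S6,S7} | {S1,S9} | {S3} | {S2} | {S4} | {S10} | {S8}.
State S9 belongs to the block {S1,S9}, which has 2 states.

2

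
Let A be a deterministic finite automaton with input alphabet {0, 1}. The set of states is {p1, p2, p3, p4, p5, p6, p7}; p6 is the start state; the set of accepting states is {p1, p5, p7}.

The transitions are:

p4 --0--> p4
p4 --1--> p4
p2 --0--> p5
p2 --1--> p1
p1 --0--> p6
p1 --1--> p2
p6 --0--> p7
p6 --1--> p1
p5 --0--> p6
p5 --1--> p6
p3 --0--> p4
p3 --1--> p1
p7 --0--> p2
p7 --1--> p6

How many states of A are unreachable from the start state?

Starting at p6 and following transitions, the reachable set is {p1, p2, p5, p6, p7}. That leaves p3, p4 unreachable — 2 in total.

2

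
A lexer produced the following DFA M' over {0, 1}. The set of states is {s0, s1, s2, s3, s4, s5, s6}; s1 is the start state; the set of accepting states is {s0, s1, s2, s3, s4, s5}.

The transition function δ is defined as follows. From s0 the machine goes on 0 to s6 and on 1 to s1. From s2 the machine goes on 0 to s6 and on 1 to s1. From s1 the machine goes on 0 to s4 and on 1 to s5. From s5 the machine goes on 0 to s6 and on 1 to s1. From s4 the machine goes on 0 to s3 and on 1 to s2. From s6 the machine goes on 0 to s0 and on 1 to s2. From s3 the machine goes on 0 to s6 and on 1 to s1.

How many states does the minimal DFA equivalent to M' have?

All states are reachable from the start state.
Initial partition by acceptance: {s0,s1,s2,s3,s4,s5} | {s6}.
On input 0, block {s0,s1,s2,s3,s4,s5} splits into {s0,s2,s3,s5} and {s1,s4}.
Split {s1,s4} by δ(·,0) → {s1} and {s4}.
The partition is now stable with 4 blocks: {s0,s2,s3,s5} | {s6} | {s1} | {s4}.

4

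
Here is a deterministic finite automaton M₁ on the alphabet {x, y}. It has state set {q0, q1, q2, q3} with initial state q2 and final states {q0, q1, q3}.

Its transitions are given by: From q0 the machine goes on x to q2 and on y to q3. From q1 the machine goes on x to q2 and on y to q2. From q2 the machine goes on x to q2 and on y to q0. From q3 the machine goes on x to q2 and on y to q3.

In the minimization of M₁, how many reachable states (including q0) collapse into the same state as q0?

Reachable states from the start: {q0,q2,q3}. Unreachable: {q1} — drop them.
Start with accepting vs non-accepting: {q0,q3} | {q2}.
Stable partition: {q0,q3} | {q2} — 2 equivalence classes.
State q0 belongs to the block {q0,q3}, which has 2 states.

2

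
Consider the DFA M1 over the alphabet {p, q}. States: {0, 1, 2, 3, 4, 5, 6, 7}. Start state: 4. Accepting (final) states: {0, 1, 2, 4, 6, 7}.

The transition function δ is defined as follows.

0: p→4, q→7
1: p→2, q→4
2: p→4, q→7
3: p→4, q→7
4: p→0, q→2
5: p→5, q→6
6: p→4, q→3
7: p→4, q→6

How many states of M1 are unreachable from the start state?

BFS from 4 reaches {0, 2, 3, 4, 6, 7}; the 2 state(s) 1, 5 are never visited.

2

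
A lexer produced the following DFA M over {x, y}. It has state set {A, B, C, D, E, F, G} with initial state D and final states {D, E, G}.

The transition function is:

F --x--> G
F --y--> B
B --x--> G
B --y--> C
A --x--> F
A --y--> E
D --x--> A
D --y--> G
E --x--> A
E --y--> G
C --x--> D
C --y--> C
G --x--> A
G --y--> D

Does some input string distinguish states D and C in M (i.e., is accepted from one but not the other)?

Every state is reachable, so we keep all 7.
Start with accepting vs non-accepting: {D,E,G} | {A,B,C,F}.
Split {A,B,C,F} by δ(·,x) → {B,C,F} and {A}.
Stable partition: {D,E,G} | {B,C,F} | {A} — 3 equivalence classes.
D and C end up in different blocks, so they are distinguishable. For instance, the string 'ε' is accepted from only D.

Yes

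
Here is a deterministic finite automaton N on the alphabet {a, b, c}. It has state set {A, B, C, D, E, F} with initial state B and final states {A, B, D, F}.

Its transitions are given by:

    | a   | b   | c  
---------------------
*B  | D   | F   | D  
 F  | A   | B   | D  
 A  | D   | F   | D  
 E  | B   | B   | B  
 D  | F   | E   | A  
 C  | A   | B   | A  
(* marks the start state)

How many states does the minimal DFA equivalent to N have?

4

First remove the unreachable states {C}; 5 states remain.
Initial partition by acceptance: {A,B,D,F} | {E}.
Split {A,B,D,F} by δ(·,b) → {A,B,F} and {D}.
Refine {A,B,F} on symbol a: members go to different blocks, giving {A,B} and {F}.
No further refinement is possible. Final partition (4 blocks): {A,B} | {E} | {D} | {F}.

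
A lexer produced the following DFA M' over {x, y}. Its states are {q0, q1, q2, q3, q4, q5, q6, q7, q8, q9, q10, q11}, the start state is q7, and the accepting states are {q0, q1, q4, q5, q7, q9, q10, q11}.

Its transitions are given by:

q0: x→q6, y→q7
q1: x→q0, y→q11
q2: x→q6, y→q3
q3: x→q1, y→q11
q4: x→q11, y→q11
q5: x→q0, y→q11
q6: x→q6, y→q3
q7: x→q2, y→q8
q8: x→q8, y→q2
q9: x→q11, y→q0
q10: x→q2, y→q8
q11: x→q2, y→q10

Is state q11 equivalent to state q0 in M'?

States {q4,q5,q9} cannot be reached from the start state, so discard them.
P0 = {q0,q1,q7,q10,q11} | {q2,q3,q6,q8}.
Refine {q0,q1,q7,q10,q11} on symbol x: members go to different blocks, giving {q0,q7,q10,q11} and {q1}.
On input y, block {q0,q7,q10,q11} splits into {q0,q11} and {q7,q10}.
On input x, block {q2,q3,q6,q8} splits into {q2,q6,q8} and {q3}.
On input y, block {q2,q6,q8} splits into {q2,q6} and {q8}.
The partition is now stable with 6 blocks: {q0,q11} | {q2,q6} | {q1} | {q7,q10} | {q3} | {q8}.
q11 and q0 lie in the same block of the stable partition, so they are equivalent — no string distinguishes them.

Yes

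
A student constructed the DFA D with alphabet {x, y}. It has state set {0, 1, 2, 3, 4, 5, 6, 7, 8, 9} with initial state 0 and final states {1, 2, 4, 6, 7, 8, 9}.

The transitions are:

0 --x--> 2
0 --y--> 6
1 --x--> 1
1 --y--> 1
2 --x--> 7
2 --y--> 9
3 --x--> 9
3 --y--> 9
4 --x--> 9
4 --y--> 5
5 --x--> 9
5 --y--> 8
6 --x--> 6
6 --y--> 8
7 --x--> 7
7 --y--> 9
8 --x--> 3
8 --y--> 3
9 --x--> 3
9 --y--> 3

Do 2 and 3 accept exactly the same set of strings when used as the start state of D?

States {1,4,5} cannot be reached from the start state, so discard them.
Start with accepting vs non-accepting: {2,6,7,8,9} | {0,3}.
On input x, block {2,6,7,8,9} splits into {2,6,7} and {8,9}.
Refine {0,3} on symbol x: members go to different blocks, giving {0} and {3}.
Stable partition: {2,6,7} | {0} | {8,9} | {3} — 4 equivalence classes.
2 and 3 end up in different blocks, so they are distinguishable. For instance, the string 'ε' is accepted from only 2.

No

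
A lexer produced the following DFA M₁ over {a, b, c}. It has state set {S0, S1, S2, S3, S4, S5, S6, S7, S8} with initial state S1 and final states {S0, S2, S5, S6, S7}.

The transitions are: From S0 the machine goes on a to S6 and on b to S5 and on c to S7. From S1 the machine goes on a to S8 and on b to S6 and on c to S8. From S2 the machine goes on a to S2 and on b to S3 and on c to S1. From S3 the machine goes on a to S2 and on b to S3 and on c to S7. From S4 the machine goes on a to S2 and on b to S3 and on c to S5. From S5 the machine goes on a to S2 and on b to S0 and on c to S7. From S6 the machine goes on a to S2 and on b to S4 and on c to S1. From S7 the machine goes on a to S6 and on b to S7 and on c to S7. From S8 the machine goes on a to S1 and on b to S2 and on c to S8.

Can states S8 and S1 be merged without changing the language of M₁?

Yes

Initial partition by acceptance: {S0,S2,S5,S6,S7} | {S1,S3,S4,S8}.
Split {S0,S2,S5,S6,S7} by δ(·,b) → {S0,S5,S7} and {S2,S6}.
Split {S1,S3,S4,S8} by δ(·,a) → {S1,S8} and {S3,S4}.
No further refinement is possible. Final partition (4 blocks): {S0,S5,S7} | {S1,S8} | {S2,S6} | {S3,S4}.
S8 and S1 lie in the same block of the stable partition, so they are equivalent — no string distinguishes them.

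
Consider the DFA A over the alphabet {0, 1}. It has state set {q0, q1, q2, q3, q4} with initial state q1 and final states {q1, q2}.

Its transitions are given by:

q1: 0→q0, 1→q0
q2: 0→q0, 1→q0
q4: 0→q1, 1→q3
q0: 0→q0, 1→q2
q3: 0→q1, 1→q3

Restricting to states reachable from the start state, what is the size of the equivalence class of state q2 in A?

States {q3,q4} cannot be reached from the start state, so discard them.
P0 = {q1,q2} | {q0}.
No further refinement is possible. Final partition (2 blocks): {q1,q2} | {q0}.
State q2 belongs to the block {q1,q2}, which has 2 states.

2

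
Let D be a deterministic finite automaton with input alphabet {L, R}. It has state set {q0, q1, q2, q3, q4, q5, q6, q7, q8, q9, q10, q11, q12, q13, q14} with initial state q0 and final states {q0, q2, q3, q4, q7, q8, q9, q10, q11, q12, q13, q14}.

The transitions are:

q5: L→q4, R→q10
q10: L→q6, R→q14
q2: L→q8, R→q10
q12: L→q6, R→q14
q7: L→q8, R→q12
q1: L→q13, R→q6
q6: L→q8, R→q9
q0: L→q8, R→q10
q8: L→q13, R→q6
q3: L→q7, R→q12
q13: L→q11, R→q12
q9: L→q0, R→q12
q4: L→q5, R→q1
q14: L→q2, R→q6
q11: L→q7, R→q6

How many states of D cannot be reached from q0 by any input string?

BFS from q0 reaches {q0, q2, q6, q7, q8, q9, q10, q11, q12, q13, q14}; the 4 state(s) q1, q3, q4, q5 are never visited.

4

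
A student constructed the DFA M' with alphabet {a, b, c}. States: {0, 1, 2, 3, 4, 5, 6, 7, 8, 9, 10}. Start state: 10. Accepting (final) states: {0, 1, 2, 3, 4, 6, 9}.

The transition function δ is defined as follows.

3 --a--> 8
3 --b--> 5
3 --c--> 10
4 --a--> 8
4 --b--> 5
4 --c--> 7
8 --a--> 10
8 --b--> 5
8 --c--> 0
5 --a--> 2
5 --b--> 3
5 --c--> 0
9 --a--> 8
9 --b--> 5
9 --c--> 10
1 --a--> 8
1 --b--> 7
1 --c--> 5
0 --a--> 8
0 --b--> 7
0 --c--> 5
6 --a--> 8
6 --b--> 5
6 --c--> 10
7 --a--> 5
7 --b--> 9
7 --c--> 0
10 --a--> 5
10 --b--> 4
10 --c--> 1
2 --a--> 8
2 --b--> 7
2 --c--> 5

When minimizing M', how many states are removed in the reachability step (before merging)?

1

No path from 10 leads to 6; the other 10 states are all reachable.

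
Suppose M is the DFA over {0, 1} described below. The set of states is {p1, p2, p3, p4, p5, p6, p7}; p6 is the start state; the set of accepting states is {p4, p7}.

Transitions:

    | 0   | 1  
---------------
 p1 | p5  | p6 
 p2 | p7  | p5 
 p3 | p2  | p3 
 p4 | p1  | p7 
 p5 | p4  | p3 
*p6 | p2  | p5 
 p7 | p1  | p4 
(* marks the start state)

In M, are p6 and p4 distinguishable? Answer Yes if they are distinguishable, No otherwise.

Yes

Initial partition by acceptance: {p4,p7} | {p1,p2,p3,p5,p6}.
Refine {p1,p2,p3,p5,p6} on symbol 0: members go to different blocks, giving {p1,p3,p6} and {p2,p5}.
Refine {p1,p3,p6} on symbol 1: members go to different blocks, giving {p1,p3} and {p6}.
On input 1, block {p1,p3} splits into {p1} and {p3}.
On input 1, block {p2,p5} splits into {p2} and {p5}.
No further refinement is possible. Final partition (6 blocks): {p4,p7} | {p1} | {p2} | {p6} | {p3} | {p5}.
p6 and p4 end up in different blocks, so they are distinguishable. For instance, the string 'ε' is accepted from only p4.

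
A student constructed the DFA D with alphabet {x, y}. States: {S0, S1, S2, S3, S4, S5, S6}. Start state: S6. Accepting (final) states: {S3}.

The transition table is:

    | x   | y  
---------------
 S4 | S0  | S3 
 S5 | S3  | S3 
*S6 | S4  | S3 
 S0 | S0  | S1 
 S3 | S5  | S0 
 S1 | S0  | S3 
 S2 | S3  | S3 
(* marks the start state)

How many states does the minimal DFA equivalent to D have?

5

First remove the unreachable states {S2}; 6 states remain.
P0 = {S3} | {S0,S1,S4,S5,S6}.
Refine {S0,S1,S4,S5,S6} on symbol x: members go to different blocks, giving {S0,S1,S4,S6} and {S5}.
On input y, block {S0,S1,S4,S6} splits into {S1,S4,S6} and {S0}.
Split {S1,S4,S6} by δ(·,x) → {S1,S4} and {S6}.
No further refinement is possible. Final partition (5 blocks): {S3} | {S1,S4} | {S5} | {S0} | {S6}.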